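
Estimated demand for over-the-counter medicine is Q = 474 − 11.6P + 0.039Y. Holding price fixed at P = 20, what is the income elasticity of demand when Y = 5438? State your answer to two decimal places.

0.47

At P = 20, Y = 5438: Q = 454.082.
Holding P constant, ∂Q/∂Y = 0.039.
η_Y = (∂Q/∂Y)·(Y/Q) = 0.039 × (5438/454.082) = 0.47.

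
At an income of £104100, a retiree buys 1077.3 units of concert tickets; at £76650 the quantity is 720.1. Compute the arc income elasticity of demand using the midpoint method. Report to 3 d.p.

1.309

ΔQ = 720.1 − 1077.3 = -357.2; midpoint Q̄ = (1077.3 + 720.1)/2 = 898.7.
ΔI = 76650 − 104100 = -27450; midpoint Ī = (104100 + 76650)/2 = 90375.
η = (ΔQ/Q̄) ÷ (ΔI/Ī) = (-357.2/898.7) ÷ (-27450/90375) = 1.309.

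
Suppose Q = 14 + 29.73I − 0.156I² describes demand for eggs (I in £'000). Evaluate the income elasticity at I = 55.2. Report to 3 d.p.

0.585

At I = 55.2: Q = 1179.7578.
dQ/dI = 29.73 − 0.312I = 12.50760.
η = (dQ/dI)·(I/Q) = 12.50760 × (55.2/1179.7578) = 0.585.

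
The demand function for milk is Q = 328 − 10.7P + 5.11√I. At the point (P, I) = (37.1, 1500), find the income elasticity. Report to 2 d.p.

At P = 37.1, I = 1500: Q = 128.939.
Holding P constant, ∂Q/∂I = 5.11/(2√I) = 0.0659698.
η_I = (∂Q/∂I)·(I/Q) = 0.0659698 × (1500/128.939) = 0.77.

0.77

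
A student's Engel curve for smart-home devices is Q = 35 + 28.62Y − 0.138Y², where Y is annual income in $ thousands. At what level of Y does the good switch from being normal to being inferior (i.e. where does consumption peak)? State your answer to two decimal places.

dQ/dY = 28.62 − 0.276Y.
The good is inferior where dQ/dY < 0. Setting dQ/dY = 0 gives Y = 28.62 / 0.276 = 103.70.

103.70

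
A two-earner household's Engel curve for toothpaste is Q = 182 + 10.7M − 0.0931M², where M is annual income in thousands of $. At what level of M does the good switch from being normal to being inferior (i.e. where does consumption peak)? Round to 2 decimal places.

dQ/dM = 10.7 − 0.1862M.
The good is inferior where dQ/dM < 0. Setting dQ/dM = 0 gives M = 10.7 / 0.1862 = 57.47.

57.47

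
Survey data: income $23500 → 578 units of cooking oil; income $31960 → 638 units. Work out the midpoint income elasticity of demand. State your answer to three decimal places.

0.323

ΔQ = 638 − 578 = 60; midpoint Q̄ = (578 + 638)/2 = 608.
ΔI = 31960 − 23500 = 8460; midpoint Ī = (23500 + 31960)/2 = 27730.
η = (ΔQ/Q̄) ÷ (ΔI/Ī) = (60/608) ÷ (8460/27730) = 0.323.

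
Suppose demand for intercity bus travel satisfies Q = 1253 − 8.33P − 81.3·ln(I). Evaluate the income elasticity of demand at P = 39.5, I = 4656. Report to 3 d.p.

-0.343

At P = 39.5, I = 4656: Q = 237.312.
Holding P constant, ∂Q/∂I = -81.3/I = -0.0174613.
η_I = (∂Q/∂I)·(I/Q) = -0.0174613 × (4656/237.312) = -0.343.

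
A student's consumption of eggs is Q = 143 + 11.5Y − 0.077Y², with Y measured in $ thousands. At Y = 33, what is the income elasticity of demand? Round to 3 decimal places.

At Y = 33: Q = 438.6470.
dQ/dY = 11.5 − 0.154Y = 6.41800.
η = (dQ/dY)·(Y/Q) = 6.41800 × (33/438.6470) = 0.483.

0.483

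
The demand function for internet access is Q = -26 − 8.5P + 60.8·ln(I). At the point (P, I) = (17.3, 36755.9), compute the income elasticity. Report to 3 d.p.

0.130

At P = 17.3, I = 36755.9: Q = 466.083.
Holding P constant, ∂Q/∂I = 60.8/I = 0.00165416.
η_I = (∂Q/∂I)·(I/Q) = 0.00165416 × (36755.9/466.083) = 0.130.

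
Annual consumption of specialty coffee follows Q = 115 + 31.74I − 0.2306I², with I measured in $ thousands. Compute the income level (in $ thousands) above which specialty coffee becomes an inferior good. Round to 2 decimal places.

68.82

dQ/dI = 31.74 − 0.4612I.
The good is inferior where dQ/dI < 0. Setting dQ/dI = 0 gives I = 31.74 / 0.4612 = 68.82.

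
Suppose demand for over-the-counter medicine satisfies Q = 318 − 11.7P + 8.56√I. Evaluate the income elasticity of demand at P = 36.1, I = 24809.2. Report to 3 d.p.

At P = 36.1, I = 24809.2: Q = 1243.910.
Holding P constant, ∂Q/∂I = 8.56/(2√I) = 0.027173.
η_I = (∂Q/∂I)·(I/Q) = 0.027173 × (24809.2/1243.910) = 0.542.

0.542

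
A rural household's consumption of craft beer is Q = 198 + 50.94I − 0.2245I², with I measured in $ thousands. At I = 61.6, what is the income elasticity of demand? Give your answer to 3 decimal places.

0.577

At I = 61.6: Q = 2484.0253.
dQ/dI = 50.94 − 0.449I = 23.28160.
η = (dQ/dI)·(I/Q) = 23.28160 × (61.6/2484.0253) = 0.577.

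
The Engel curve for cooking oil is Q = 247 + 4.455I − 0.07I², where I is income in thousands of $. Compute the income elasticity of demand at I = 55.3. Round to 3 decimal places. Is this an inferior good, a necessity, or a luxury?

At I = 55.3: Q = 279.2952.
dQ/dI = 4.455 − 0.14I = -3.28700.
η = (dQ/dI)·(I/Q) = -3.28700 × (55.3/279.2952) = -0.651.
η < 0 ⇒ inferior good.

-0.651 (inferior good)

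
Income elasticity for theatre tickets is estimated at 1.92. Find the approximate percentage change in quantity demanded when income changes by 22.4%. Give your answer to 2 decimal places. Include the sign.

%ΔQ ≈ η × %ΔI = 1.92 × 22.4% = 43.01%.

43.01%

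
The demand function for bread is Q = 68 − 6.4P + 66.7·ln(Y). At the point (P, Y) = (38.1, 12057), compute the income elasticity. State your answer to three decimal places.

0.148

At P = 38.1, Y = 12057: Q = 450.967.
Holding P constant, ∂Q/∂Y = 66.7/Y = 0.00553206.
η_Y = (∂Q/∂Y)·(Y/Q) = 0.00553206 × (12057/450.967) = 0.148.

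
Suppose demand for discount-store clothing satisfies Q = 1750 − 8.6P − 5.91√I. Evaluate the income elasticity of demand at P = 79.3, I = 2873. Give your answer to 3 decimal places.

-0.211

At P = 79.3, I = 2873: Q = 751.242.
Holding P constant, ∂Q/∂I = -5.91/(2√I) = -0.0551302.
η_I = (∂Q/∂I)·(I/Q) = -0.0551302 × (2873/751.242) = -0.211.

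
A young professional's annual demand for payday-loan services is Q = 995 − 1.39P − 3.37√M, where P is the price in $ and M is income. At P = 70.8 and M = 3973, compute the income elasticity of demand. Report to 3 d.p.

At P = 70.8, M = 3973: Q = 684.171.
Holding P constant, ∂Q/∂M = -3.37/(2√M) = -0.0267326.
η_M = (∂Q/∂M)·(M/Q) = -0.0267326 × (3973/684.171) = -0.155.

-0.155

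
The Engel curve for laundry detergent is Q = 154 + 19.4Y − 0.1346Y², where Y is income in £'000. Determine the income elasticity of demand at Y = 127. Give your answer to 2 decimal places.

At Y = 127: Q = 446.8366.
dQ/dY = 19.4 − 0.2692Y = -14.78840.
η = (dQ/dY)·(Y/Q) = -14.78840 × (127/446.8366) = -4.20.

-4.20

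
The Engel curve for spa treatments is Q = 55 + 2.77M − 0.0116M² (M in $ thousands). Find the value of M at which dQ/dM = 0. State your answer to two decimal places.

dQ/dM = 2.77 − 0.0232M.
The good is inferior where dQ/dM < 0. Setting dQ/dM = 0 gives M = 2.77 / 0.0232 = 119.40.

119.40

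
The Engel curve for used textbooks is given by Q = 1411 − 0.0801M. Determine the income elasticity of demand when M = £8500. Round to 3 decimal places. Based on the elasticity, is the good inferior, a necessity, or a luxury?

-0.932 (inferior good)

At M = 8500: Q = 730.150.
dQ/dM = −0.0801.
η = (dQ/dM)·(M/Q) = -0.0801 × (8500/730.150) = -0.932.
Since η < 0, the good is an inferior good.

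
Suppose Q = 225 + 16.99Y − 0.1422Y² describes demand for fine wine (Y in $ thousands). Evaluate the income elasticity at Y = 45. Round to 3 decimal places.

At Y = 45: Q = 701.5950.
dQ/dY = 16.99 − 0.2844Y = 4.19200.
η = (dQ/dY)·(Y/Q) = 4.19200 × (45/701.5950) = 0.269.

0.269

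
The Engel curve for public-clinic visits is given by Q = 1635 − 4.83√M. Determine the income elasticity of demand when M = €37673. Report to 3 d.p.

At M = 37673: Q = 697.520.
dQ/dM = -4.83/(2√M) = -0.0124423 at this income.
η = (dQ/dM)·(M/Q) = -0.0124423 × (37673/697.520) = -0.672.

-0.672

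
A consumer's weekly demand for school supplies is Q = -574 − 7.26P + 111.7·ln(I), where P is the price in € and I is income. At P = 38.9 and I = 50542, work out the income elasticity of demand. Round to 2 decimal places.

0.32

At P = 38.9, I = 50542: Q = 353.360.
Holding P constant, ∂Q/∂I = 111.7/I = 0.00221004.
η_I = (∂Q/∂I)·(I/Q) = 0.00221004 × (50542/353.360) = 0.32.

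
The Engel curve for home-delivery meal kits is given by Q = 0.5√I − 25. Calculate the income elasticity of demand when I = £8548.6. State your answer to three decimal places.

1.089

At I = 8548.6: Q = 21.229.
dQ/dI = 0.5/(2√I) = 0.00270391 at this income.
η = (dQ/dI)·(I/Q) = 0.00270391 × (8548.6/21.229) = 1.089.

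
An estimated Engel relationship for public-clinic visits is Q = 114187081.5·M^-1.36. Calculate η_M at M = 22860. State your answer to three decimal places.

For Q = A·M^β the income elasticity is constant and equal to β.
Here β = -1.36, so η = -1.360.

-1.360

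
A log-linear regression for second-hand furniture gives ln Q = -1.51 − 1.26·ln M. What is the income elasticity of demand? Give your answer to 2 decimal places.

-1.26

In a log-linear demand, the coefficient on ln M is the income elasticity.
So η = -1.26.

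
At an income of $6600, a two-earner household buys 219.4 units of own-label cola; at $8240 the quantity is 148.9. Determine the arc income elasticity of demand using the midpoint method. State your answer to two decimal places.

-1.73

ΔQ = 148.9 − 219.4 = -70.5; midpoint Q̄ = (219.4 + 148.9)/2 = 184.15.
ΔI = 8240 − 6600 = 1640; midpoint Ī = (6600 + 8240)/2 = 7420.
η = (ΔQ/Q̄) ÷ (ΔI/Ī) = (-70.5/184.15) ÷ (1640/7420) = -1.73.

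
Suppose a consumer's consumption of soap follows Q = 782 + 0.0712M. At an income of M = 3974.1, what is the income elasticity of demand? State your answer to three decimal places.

At M = 3974.1: Q = 1064.956.
dQ/dM = 0.0712.
η = (dQ/dM)·(M/Q) = 0.0712 × (3974.1/1064.956) = 0.266.

0.266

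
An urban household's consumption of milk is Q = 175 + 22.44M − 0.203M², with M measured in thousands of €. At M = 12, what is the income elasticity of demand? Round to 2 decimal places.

0.51

At M = 12: Q = 415.0480.
dQ/dM = 22.44 − 0.406M = 17.56800.
η = (dQ/dM)·(M/Q) = 17.56800 × (12/415.0480) = 0.51.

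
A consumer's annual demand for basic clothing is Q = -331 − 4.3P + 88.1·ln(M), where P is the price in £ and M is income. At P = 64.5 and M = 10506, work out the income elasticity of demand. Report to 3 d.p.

At P = 64.5, M = 10506: Q = 207.430.
Holding P constant, ∂Q/∂M = 88.1/M = 0.00838568.
η_M = (∂Q/∂M)·(M/Q) = 0.00838568 × (10506/207.430) = 0.425.

0.425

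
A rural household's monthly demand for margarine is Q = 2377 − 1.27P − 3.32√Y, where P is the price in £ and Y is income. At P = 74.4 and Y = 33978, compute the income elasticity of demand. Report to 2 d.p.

-0.18

At P = 74.4, Y = 33978: Q = 1670.532.
Holding P constant, ∂Q/∂Y = -3.32/(2√Y) = -0.00900553.
η_Y = (∂Q/∂Y)·(Y/Q) = -0.00900553 × (33978/1670.532) = -0.18.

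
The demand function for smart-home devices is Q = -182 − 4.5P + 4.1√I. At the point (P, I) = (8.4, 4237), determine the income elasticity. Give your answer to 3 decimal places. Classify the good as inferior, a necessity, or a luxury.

At P = 8.4, I = 4237: Q = 47.078.
Holding P constant, ∂Q/∂I = 4.1/(2√I) = 0.0314938.
η_I = (∂Q/∂I)·(I/Q) = 0.0314938 × (4237/47.078) = 2.834.
Since η > 1, this is a luxury.

2.834 (luxury)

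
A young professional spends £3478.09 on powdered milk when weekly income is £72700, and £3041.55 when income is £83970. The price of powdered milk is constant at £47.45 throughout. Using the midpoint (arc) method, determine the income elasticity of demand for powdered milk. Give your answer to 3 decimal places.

With a constant price, Q₁ = 3478.09/47.45 = 73.300 and Q₂ = 3041.55/47.45 = 64.100 (equivalently, work directly with expenditure since P cancels).
Midpoint %ΔQ = (3041.55 − 3478.09)/3259.82 = -0.13392; midpoint %ΔI = (83970 − 72700)/78335 = 0.14387.
η = -0.13392 / 0.14387 = -0.931.

-0.931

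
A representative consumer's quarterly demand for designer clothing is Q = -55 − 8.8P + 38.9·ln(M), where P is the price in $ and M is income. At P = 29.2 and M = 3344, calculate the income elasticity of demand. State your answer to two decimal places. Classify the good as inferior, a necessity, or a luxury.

At P = 29.2, M = 3344: Q = 3.711.
Holding P constant, ∂Q/∂M = 38.9/M = 0.0116328.
η_M = (∂Q/∂M)·(M/Q) = 0.0116328 × (3344/3.711) = 10.48.
Since η > 1, this is a luxury.

10.48 (luxury)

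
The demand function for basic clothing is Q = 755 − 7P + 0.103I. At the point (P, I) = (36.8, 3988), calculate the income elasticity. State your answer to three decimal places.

At P = 36.8, I = 3988: Q = 908.164.
Holding P constant, ∂Q/∂I = 0.103.
η_I = (∂Q/∂I)·(I/Q) = 0.103 × (3988/908.164) = 0.452.

0.452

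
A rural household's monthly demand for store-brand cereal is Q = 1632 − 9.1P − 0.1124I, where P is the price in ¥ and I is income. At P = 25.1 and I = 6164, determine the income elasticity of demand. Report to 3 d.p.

-0.975

At P = 25.1, I = 6164: Q = 710.756.
Holding P constant, ∂Q/∂I = −0.1124.
η_I = (∂Q/∂I)·(I/Q) = -0.1124 × (6164/710.756) = -0.975.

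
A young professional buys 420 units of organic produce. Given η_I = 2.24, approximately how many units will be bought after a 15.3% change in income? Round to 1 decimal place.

%ΔQ ≈ η × %ΔI = 2.24 × 15.3% = 34.272%.
New Q ≈ 420 × (1 + 0.34272) = 563.9.

563.9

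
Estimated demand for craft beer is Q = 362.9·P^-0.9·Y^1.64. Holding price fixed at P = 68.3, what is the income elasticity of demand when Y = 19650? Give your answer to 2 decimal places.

1.64

For a multiplicative demand Q = A·P^α·Y^β, the income elasticity is β everywhere.
Here β = 1.64, so η = 1.64.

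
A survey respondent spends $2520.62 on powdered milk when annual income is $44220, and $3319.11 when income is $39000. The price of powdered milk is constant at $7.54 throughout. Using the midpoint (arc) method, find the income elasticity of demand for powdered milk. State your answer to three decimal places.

-2.180

With a constant price, Q₁ = 2520.62/7.54 = 334.300 and Q₂ = 3319.11/7.54 = 440.200 (equivalently, work directly with expenditure since P cancels).
Midpoint %ΔQ = (3319.11 − 2520.62)/2919.87 = 0.27347; midpoint %ΔI = (39000 − 44220)/41610 = -0.12545.
η = 0.27347 / -0.12545 = -2.180.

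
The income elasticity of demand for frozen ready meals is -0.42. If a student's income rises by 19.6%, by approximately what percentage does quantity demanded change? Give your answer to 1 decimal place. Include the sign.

-8.2%

%ΔQ ≈ η × %ΔI = -0.42 × 19.6% = -8.2%.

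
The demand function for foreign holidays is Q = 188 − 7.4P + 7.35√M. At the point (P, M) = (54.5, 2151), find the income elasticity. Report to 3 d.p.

At P = 54.5, M = 2151: Q = 125.585.
Holding P constant, ∂Q/∂M = 7.35/(2√M) = 0.0792387.
η_M = (∂Q/∂M)·(M/Q) = 0.0792387 × (2151/125.585) = 1.357.

1.357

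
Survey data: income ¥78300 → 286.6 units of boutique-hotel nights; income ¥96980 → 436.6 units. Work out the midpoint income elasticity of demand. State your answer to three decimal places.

ΔQ = 436.6 − 286.6 = 150; midpoint Q̄ = (286.6 + 436.6)/2 = 361.6.
ΔI = 96980 − 78300 = 18680; midpoint Ī = (78300 + 96980)/2 = 87640.
η = (ΔQ/Q̄) ÷ (ΔI/Ī) = (150/361.6) ÷ (18680/87640) = 1.946.

1.946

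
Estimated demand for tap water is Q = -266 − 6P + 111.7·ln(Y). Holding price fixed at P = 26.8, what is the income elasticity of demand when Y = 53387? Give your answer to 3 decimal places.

0.142

At P = 26.8, Y = 53387: Q = 789.091.
Holding P constant, ∂Q/∂Y = 111.7/Y = 0.00209227.
η_Y = (∂Q/∂Y)·(Y/Q) = 0.00209227 × (53387/789.091) = 0.142.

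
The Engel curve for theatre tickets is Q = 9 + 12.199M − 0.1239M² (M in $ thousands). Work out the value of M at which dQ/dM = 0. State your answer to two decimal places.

49.23

dQ/dM = 12.199 − 0.2478M.
The good is inferior where dQ/dM < 0. Setting dQ/dM = 0 gives M = 12.199 / 0.2478 = 49.23.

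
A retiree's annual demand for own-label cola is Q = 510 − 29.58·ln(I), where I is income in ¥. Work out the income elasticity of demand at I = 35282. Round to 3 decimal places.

-0.148

At I = 35282: Q = 200.264.
dQ/dI = -29.58/I = -0.000838388 at this income.
η = (dQ/dI)·(I/Q) = -0.000838388 × (35282/200.264) = -0.148.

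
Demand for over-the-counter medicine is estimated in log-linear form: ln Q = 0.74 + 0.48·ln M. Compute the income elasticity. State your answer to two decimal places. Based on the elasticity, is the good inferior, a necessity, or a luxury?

In a log-linear demand, the coefficient on ln M is the income elasticity.
So η = 0.48.
0 < η < 1 ⇒ necessity.

0.48 (necessity)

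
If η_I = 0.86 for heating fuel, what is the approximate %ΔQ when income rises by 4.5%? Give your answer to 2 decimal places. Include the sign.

%ΔQ ≈ η × %ΔI = 0.86 × 4.5% = 3.87%.

3.87%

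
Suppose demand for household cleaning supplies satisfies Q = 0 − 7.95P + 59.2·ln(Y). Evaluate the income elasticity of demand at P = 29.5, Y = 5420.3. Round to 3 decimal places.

0.216

At P = 29.5, Y = 5420.3: Q = 274.471.
Holding P constant, ∂Q/∂Y = 59.2/Y = 0.0109219.
η_Y = (∂Q/∂Y)·(Y/Q) = 0.0109219 × (5420.3/274.471) = 0.216.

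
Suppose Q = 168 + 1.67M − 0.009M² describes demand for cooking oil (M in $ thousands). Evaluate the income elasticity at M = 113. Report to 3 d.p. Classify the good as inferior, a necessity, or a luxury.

At M = 113: Q = 241.7890.
dQ/dM = 1.67 − 0.018M = -0.36400.
η = (dQ/dM)·(M/Q) = -0.36400 × (113/241.7890) = -0.170.
η < 0 ⇒ inferior good.

-0.170 (inferior good)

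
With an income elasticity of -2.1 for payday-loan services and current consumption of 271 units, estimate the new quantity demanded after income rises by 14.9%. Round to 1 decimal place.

186.2

%ΔQ ≈ η × %ΔI = -2.1 × 14.9% = -31.29%.
New Q ≈ 271 × (1 − 0.3129) = 186.2.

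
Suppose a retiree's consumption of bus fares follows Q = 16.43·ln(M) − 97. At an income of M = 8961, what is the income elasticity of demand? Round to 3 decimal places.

At M = 8961: Q = 52.523.
dQ/dM = 16.43/M = 0.0018335 at this income.
η = (dQ/dM)·(M/Q) = 0.0018335 × (8961/52.523) = 0.313.

0.313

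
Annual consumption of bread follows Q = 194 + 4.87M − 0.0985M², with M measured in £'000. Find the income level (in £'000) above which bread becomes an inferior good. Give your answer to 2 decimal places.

dQ/dM = 4.87 − 0.197M.
The good is inferior where dQ/dM < 0. Setting dQ/dM = 0 gives M = 4.87 / 0.197 = 24.72.

24.72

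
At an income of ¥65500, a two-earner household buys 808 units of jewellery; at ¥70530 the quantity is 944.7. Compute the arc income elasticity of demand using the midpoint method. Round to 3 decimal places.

ΔQ = 944.7 − 808 = 136.7; midpoint Q̄ = (808 + 944.7)/2 = 876.35.
ΔI = 70530 − 65500 = 5030; midpoint Ī = (65500 + 70530)/2 = 68015.
η = (ΔQ/Q̄) ÷ (ΔI/Ī) = (136.7/876.35) ÷ (5030/68015) = 2.109.

2.109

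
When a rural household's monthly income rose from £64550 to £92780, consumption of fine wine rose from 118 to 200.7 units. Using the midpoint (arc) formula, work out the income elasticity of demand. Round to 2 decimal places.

ΔQ = 200.7 − 118 = 82.7; midpoint Q̄ = (118 + 200.7)/2 = 159.35.
ΔI = 92780 − 64550 = 28230; midpoint Ī = (64550 + 92780)/2 = 78665.
η = (ΔQ/Q̄) ÷ (ΔI/Ī) = (82.7/159.35) ÷ (28230/78665) = 1.45.

1.45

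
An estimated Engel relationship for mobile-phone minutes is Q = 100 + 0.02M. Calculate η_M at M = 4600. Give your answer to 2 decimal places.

0.48

At M = 4600: Q = 192.000.
dQ/dM = 0.02.
η = (dQ/dM)·(M/Q) = 0.02 × (4600/192.000) = 0.48.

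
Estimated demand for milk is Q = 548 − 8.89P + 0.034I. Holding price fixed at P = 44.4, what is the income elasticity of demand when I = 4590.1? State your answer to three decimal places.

0.504

At P = 44.4, I = 4590.1: Q = 309.347.
Holding P constant, ∂Q/∂I = 0.034.
η_I = (∂Q/∂I)·(I/Q) = 0.034 × (4590.1/309.347) = 0.504.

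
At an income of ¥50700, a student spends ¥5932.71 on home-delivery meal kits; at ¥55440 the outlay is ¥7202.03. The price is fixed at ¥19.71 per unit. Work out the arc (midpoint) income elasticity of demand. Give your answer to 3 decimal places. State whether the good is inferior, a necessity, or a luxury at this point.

With a constant price, Q₁ = 5932.71/19.71 = 301.000 and Q₂ = 7202.03/19.71 = 365.400 (equivalently, work directly with expenditure since P cancels).
Midpoint %ΔQ = (7202.03 − 5932.71)/6567.37 = 0.19328; midpoint %ΔI = (55440 − 50700)/53070 = 0.08932.
η = 0.19328 / 0.08932 = 2.164.
η > 1 ⇒ luxury.

2.164 (luxury)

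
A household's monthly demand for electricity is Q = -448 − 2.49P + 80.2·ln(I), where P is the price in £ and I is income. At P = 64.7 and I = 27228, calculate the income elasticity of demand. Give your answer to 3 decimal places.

At P = 64.7, I = 27228: Q = 209.899.
Holding P constant, ∂Q/∂I = 80.2/I = 0.0029455.
η_I = (∂Q/∂I)·(I/Q) = 0.0029455 × (27228/209.899) = 0.382.

0.382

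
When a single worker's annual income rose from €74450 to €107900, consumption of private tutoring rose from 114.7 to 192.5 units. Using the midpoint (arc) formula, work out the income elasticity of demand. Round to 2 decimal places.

ΔQ = 192.5 − 114.7 = 77.8; midpoint Q̄ = (114.7 + 192.5)/2 = 153.6.
ΔI = 107900 − 74450 = 33450; midpoint Ī = (74450 + 107900)/2 = 91175.
η = (ΔQ/Q̄) ÷ (ΔI/Ī) = (77.8/153.6) ÷ (33450/91175) = 1.38.

1.38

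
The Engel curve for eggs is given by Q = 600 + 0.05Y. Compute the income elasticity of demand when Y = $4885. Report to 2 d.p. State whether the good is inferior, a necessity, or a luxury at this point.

At Y = 4885: Q = 844.250.
dQ/dY = 0.05.
η = (dQ/dY)·(Y/Q) = 0.05 × (4885/844.250) = 0.29.
Since 0 < η < 1, the good is a necessity.

0.29 (necessity)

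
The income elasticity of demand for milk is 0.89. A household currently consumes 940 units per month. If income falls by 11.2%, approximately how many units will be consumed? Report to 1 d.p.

846.3

%ΔQ ≈ η × %ΔI = 0.89 × (-11.2%) = -9.968%.
New Q ≈ 940 × (1 − 0.09968) = 846.3.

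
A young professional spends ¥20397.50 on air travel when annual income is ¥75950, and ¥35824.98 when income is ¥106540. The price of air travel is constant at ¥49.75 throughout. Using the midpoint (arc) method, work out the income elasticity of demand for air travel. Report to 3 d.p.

1.637

With a constant price, Q₁ = 20397.50/49.75 = 410.000 and Q₂ = 35824.98/49.75 = 720.100 (equivalently, work directly with expenditure since P cancels).
Midpoint %ΔQ = (35824.98 − 20397.50)/28111.24 = 0.54880; midpoint %ΔI = (106540 − 75950)/91245 = 0.33525.
η = 0.54880 / 0.33525 = 1.637.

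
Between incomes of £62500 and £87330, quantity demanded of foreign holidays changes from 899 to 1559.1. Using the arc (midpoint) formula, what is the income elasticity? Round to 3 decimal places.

1.620

ΔQ = 1559.1 − 899 = 660.1; midpoint Q̄ = (899 + 1559.1)/2 = 1229.05.
ΔI = 87330 − 62500 = 24830; midpoint Ī = (62500 + 87330)/2 = 74915.
η = (ΔQ/Q̄) ÷ (ΔI/Ī) = (660.1/1229.05) ÷ (24830/74915) = 1.620.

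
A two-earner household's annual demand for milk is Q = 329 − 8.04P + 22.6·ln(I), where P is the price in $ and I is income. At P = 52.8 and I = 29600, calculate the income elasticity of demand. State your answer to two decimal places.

At P = 52.8, I = 29600: Q = 137.167.
Holding P constant, ∂Q/∂I = 22.6/I = 0.000763514.
η_I = (∂Q/∂I)·(I/Q) = 0.000763514 × (29600/137.167) = 0.16.

0.16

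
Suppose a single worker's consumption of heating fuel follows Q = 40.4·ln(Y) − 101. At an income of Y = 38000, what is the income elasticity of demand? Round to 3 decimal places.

At Y = 38000: Q = 325.032.
dQ/dY = 40.4/Y = 0.00106316 at this income.
η = (dQ/dY)·(Y/Q) = 0.00106316 × (38000/325.032) = 0.124.

0.124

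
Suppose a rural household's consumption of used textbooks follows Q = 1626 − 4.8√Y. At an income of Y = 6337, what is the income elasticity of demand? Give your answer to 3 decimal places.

At Y = 6337: Q = 1243.895.
dQ/dY = -4.8/(2√Y) = -0.0301488 at this income.
η = (dQ/dY)·(Y/Q) = -0.0301488 × (6337/1243.895) = -0.154.

-0.154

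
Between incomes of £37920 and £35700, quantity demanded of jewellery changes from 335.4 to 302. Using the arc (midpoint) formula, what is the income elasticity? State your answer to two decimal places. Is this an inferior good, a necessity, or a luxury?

1.74 (luxury)

ΔQ = 302 − 335.4 = -33.4; midpoint Q̄ = (335.4 + 302)/2 = 318.7.
ΔI = 35700 − 37920 = -2220; midpoint Ī = (37920 + 35700)/2 = 36810.
η = (ΔQ/Q̄) ÷ (ΔI/Ī) = (-33.4/318.7) ÷ (-2220/36810) = 1.74.
η > 1 ⇒ luxury.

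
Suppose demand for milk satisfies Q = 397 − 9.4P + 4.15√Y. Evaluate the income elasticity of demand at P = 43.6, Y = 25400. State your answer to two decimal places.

At P = 43.6, Y = 25400: Q = 648.561.
Holding P constant, ∂Q/∂Y = 4.15/(2√Y) = 0.0130197.
η_Y = (∂Q/∂Y)·(Y/Q) = 0.0130197 × (25400/648.561) = 0.51.

0.51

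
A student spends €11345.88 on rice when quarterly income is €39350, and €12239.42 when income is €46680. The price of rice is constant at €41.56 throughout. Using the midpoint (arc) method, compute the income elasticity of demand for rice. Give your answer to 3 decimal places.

0.445

With a constant price, Q₁ = 11345.88/41.56 = 273.000 and Q₂ = 12239.42/41.56 = 294.500 (equivalently, work directly with expenditure since P cancels).
Midpoint %ΔQ = (12239.42 − 11345.88)/11792.65 = 0.07577; midpoint %ΔI = (46680 − 39350)/43015 = 0.17041.
η = 0.07577 / 0.17041 = 0.445.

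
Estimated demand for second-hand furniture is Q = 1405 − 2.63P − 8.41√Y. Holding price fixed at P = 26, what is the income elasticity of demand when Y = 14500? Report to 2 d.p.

-1.56

At P = 26, Y = 14500: Q = 323.922.
Holding P constant, ∂Q/∂Y = -8.41/(2√Y) = -0.0349206.
η_Y = (∂Q/∂Y)·(Y/Q) = -0.0349206 × (14500/323.922) = -1.56.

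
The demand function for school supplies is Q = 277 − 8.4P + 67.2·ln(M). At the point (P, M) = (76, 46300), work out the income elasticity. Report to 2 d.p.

At P = 76, M = 46300: Q = 360.523.
Holding P constant, ∂Q/∂M = 67.2/M = 0.0014514.
η_M = (∂Q/∂M)·(M/Q) = 0.0014514 × (46300/360.523) = 0.19.

0.19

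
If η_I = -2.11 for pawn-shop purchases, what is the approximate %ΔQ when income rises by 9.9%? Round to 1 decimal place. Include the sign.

%ΔQ ≈ η × %ΔI = -2.11 × 9.9% = -20.9%.

-20.9%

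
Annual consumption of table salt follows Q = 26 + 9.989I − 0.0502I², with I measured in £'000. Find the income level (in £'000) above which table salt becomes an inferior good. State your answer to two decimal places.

dQ/dI = 9.989 − 0.1004I.
The good is inferior where dQ/dI < 0. Setting dQ/dI = 0 gives I = 9.989 / 0.1004 = 99.49.

99.49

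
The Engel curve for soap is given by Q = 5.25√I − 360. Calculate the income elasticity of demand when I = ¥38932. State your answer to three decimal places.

At I = 38932: Q = 675.888.
dQ/dI = 5.25/(2√I) = 0.0133038 at this income.
η = (dQ/dI)·(I/Q) = 0.0133038 × (38932/675.888) = 0.766.

0.766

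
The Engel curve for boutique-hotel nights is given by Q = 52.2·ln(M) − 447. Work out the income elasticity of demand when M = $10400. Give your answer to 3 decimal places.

1.457

At M = 10400: Q = 35.827.
dQ/dM = 52.2/M = 0.00501923 at this income.
η = (dQ/dM)·(M/Q) = 0.00501923 × (10400/35.827) = 1.457.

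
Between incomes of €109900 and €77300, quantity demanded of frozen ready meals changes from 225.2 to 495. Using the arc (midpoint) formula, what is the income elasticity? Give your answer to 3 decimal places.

ΔQ = 495 − 225.2 = 269.8; midpoint Q̄ = (225.2 + 495)/2 = 360.1.
ΔI = 77300 − 109900 = -32600; midpoint Ī = (109900 + 77300)/2 = 93600.
η = (ΔQ/Q̄) ÷ (ΔI/Ī) = (269.8/360.1) ÷ (-32600/93600) = -2.151.

-2.151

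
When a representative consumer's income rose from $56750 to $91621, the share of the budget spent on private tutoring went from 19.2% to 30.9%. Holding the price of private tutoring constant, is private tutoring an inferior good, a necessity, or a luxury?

The budget share rises as income rises, so η > 1.

luxury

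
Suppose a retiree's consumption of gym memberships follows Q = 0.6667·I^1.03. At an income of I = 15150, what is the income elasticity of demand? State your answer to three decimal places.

For Q = A·I^β the income elasticity is constant and equal to β.
Here β = 1.03, so η = 1.030.

1.030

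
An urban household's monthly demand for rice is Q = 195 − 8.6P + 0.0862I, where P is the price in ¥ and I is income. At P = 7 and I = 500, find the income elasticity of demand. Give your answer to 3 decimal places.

At P = 7, I = 500: Q = 177.900.
Holding P constant, ∂Q/∂I = 0.0862.
η_I = (∂Q/∂I)·(I/Q) = 0.0862 × (500/177.900) = 0.242.

0.242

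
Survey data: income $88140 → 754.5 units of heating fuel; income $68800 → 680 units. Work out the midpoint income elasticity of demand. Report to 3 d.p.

ΔQ = 680 − 754.5 = -74.5; midpoint Q̄ = (754.5 + 680)/2 = 717.25.
ΔI = 68800 − 88140 = -19340; midpoint Ī = (88140 + 68800)/2 = 78470.
η = (ΔQ/Q̄) ÷ (ΔI/Ī) = (-74.5/717.25) ÷ (-19340/78470) = 0.421.

0.421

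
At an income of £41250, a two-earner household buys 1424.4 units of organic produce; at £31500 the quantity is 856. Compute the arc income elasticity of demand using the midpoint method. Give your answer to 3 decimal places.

ΔQ = 856 − 1424.4 = -568.4; midpoint Q̄ = (1424.4 + 856)/2 = 1140.2.
ΔI = 31500 − 41250 = -9750; midpoint Ī = (41250 + 31500)/2 = 36375.
η = (ΔQ/Q̄) ÷ (ΔI/Ī) = (-568.4/1140.2) ÷ (-9750/36375) = 1.860.

1.860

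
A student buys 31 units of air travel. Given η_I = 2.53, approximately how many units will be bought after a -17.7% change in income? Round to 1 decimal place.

%ΔQ ≈ η × %ΔI = 2.53 × (-17.7%) = -44.781%.
New Q ≈ 31 × (1 − 0.44781) = 17.1.

17.1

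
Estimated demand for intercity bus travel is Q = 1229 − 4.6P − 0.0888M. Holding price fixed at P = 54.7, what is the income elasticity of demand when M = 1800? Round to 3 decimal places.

At P = 54.7, M = 1800: Q = 817.540.
Holding P constant, ∂Q/∂M = −0.0888.
η_M = (∂Q/∂M)·(M/Q) = -0.0888 × (1800/817.540) = -0.196.

-0.196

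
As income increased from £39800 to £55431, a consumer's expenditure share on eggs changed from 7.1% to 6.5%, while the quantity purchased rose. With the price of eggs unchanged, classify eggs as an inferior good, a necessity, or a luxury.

Quantity rises but the budget share falls as income rises, so 0 < η < 1.

necessity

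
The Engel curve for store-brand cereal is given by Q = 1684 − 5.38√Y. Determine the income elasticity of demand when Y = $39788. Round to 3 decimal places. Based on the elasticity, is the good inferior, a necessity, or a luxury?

At Y = 39788: Q = 610.855.
dQ/dY = -5.38/(2√Y) = -0.0134858 at this income.
η = (dQ/dY)·(Y/Q) = -0.0134858 × (39788/610.855) = -0.878.
Since η < 0, the good is an inferior good.

-0.878 (inferior good)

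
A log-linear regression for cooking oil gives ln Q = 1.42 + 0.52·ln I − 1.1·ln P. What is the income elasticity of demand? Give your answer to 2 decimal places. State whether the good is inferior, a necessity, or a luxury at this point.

In a log-linear demand, the coefficient on ln I is the income elasticity.
So η = 0.52.
0 < η < 1 ⇒ necessity.

0.52 (necessity)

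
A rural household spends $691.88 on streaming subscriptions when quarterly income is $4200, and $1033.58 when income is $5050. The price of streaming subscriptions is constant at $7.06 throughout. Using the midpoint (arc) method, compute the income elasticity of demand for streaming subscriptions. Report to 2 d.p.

With a constant price, Q₁ = 691.88/7.06 = 98.000 and Q₂ = 1033.58/7.06 = 146.399 (equivalently, work directly with expenditure since P cancels).
Midpoint %ΔQ = (1033.58 − 691.88)/862.73 = 0.39607; midpoint %ΔI = (5050 − 4200)/4625 = 0.18378.
η = 0.39607 / 0.18378 = 2.16.

2.16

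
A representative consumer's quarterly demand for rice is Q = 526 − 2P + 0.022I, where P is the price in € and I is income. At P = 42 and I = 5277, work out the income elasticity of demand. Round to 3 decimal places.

At P = 42, I = 5277: Q = 558.094.
Holding P constant, ∂Q/∂I = 0.022.
η_I = (∂Q/∂I)·(I/Q) = 0.022 × (5277/558.094) = 0.208.

0.208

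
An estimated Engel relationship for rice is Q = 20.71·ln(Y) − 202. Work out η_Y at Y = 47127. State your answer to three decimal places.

At Y = 47127: Q = 20.852.
dQ/dY = 20.71/Y = 0.000439451 at this income.
η = (dQ/dY)·(Y/Q) = 0.000439451 × (47127/20.852) = 0.993.

0.993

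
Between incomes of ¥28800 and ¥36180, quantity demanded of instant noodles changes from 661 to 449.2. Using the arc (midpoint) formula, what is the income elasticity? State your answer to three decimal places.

ΔQ = 449.2 − 661 = -211.8; midpoint Q̄ = (661 + 449.2)/2 = 555.1.
ΔI = 36180 − 28800 = 7380; midpoint Ī = (28800 + 36180)/2 = 32490.
η = (ΔQ/Q̄) ÷ (ΔI/Ī) = (-211.8/555.1) ÷ (7380/32490) = -1.680.

-1.680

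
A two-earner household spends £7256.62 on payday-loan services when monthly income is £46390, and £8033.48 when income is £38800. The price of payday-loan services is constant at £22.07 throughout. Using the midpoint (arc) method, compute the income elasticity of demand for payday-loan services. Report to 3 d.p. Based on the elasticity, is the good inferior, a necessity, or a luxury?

-0.570 (inferior good)

With a constant price, Q₁ = 7256.62/22.07 = 328.800 and Q₂ = 8033.48/22.07 = 364.000 (equivalently, work directly with expenditure since P cancels).
Midpoint %ΔQ = (8033.48 − 7256.62)/7645.05 = 0.10162; midpoint %ΔI = (38800 − 46390)/42595 = -0.17819.
η = 0.10162 / -0.17819 = -0.570.
η < 0 ⇒ inferior good.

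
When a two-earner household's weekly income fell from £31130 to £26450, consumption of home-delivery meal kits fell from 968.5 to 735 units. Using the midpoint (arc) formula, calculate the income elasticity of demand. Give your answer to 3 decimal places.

1.686

ΔQ = 735 − 968.5 = -233.5; midpoint Q̄ = (968.5 + 735)/2 = 851.75.
ΔI = 26450 − 31130 = -4680; midpoint Ī = (31130 + 26450)/2 = 28790.
η = (ΔQ/Q̄) ÷ (ΔI/Ī) = (-233.5/851.75) ÷ (-4680/28790) = 1.686.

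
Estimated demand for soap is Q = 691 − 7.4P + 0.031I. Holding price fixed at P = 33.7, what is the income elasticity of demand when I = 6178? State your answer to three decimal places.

At P = 33.7, I = 6178: Q = 633.138.
Holding P constant, ∂Q/∂I = 0.031.
η_I = (∂Q/∂I)·(I/Q) = 0.031 × (6178/633.138) = 0.302.

0.302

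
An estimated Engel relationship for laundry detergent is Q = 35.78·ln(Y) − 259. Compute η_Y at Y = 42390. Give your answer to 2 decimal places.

0.29

At Y = 42390: Q = 122.224.
dQ/dY = 35.78/Y = 0.000844067 at this income.
η = (dQ/dY)·(Y/Q) = 0.000844067 × (42390/122.224) = 0.29.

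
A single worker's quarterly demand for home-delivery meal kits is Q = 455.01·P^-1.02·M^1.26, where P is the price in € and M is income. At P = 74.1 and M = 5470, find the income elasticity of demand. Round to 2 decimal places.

1.26

For a multiplicative demand Q = A·P^α·M^β, the income elasticity is β everywhere.
Here β = 1.26, so η = 1.26.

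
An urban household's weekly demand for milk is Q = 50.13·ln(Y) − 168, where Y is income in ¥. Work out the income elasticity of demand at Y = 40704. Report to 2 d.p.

At Y = 40704: Q = 364.084.
dQ/dY = 50.13/Y = 0.00123157 at this income.
η = (dQ/dY)·(Y/Q) = 0.00123157 × (40704/364.084) = 0.14.

0.14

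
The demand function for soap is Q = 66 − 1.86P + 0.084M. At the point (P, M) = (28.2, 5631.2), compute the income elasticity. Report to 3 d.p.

0.972

At P = 28.2, M = 5631.2: Q = 486.569.
Holding P constant, ∂Q/∂M = 0.084.
η_M = (∂Q/∂M)·(M/Q) = 0.084 × (5631.2/486.569) = 0.972.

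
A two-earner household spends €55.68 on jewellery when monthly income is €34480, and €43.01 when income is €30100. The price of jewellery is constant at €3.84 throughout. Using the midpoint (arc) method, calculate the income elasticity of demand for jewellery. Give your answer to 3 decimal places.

1.893

With a constant price, Q₁ = 55.68/3.84 = 14.500 and Q₂ = 43.01/3.84 = 11.201 (equivalently, work directly with expenditure since P cancels).
Midpoint %ΔQ = (43.01 − 55.68)/49.35 = -0.25676; midpoint %ΔI = (30100 − 34480)/32290 = -0.13565.
η = -0.25676 / -0.13565 = 1.893.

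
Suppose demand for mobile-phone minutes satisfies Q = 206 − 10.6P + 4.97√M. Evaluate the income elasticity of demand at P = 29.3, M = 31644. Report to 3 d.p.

At P = 29.3, M = 31644: Q = 779.521.
Holding P constant, ∂Q/∂M = 4.97/(2√M) = 0.0139695.
η_M = (∂Q/∂M)·(M/Q) = 0.0139695 × (31644/779.521) = 0.567.

0.567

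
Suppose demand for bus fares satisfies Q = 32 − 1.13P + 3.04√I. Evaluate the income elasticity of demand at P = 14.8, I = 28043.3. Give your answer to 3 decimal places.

At P = 14.8, I = 28043.3: Q = 524.358.
Holding P constant, ∂Q/∂I = 3.04/(2√I) = 0.00907672.
η_I = (∂Q/∂I)·(I/Q) = 0.00907672 × (28043.3/524.358) = 0.485.

0.485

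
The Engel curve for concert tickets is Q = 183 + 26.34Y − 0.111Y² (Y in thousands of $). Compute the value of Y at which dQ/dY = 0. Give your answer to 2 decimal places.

118.65

dQ/dY = 26.34 − 0.222Y.
The good is inferior where dQ/dY < 0. Setting dQ/dY = 0 gives Y = 26.34 / 0.222 = 118.65.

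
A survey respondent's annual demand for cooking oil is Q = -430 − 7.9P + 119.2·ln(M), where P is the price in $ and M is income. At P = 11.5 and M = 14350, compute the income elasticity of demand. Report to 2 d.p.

At P = 11.5, M = 14350: Q = 620.073.
Holding P constant, ∂Q/∂M = 119.2/M = 0.00830662.
η_M = (∂Q/∂M)·(M/Q) = 0.00830662 × (14350/620.073) = 0.19.

0.19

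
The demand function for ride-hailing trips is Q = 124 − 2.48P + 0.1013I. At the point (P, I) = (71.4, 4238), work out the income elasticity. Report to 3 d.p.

1.141

At P = 71.4, I = 4238: Q = 376.237.
Holding P constant, ∂Q/∂I = 0.1013.
η_I = (∂Q/∂I)·(I/Q) = 0.1013 × (4238/376.237) = 1.141.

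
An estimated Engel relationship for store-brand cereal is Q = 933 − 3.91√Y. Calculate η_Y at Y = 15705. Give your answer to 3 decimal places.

At Y = 15705: Q = 443.000.
dQ/dY = -3.91/(2√Y) = -0.0156001 at this income.
η = (dQ/dY)·(Y/Q) = -0.0156001 × (15705/443.000) = -0.553.

-0.553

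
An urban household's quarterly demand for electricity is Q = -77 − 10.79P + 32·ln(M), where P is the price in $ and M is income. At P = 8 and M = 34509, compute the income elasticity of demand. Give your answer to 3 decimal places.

0.187

At P = 8, M = 34509: Q = 171.047.
Holding P constant, ∂Q/∂M = 32/M = 0.000927294.
η_M = (∂Q/∂M)·(M/Q) = 0.000927294 × (34509/171.047) = 0.187.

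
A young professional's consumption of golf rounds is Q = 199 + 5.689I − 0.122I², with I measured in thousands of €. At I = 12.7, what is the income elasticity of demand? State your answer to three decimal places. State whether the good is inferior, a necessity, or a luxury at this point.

0.131 (necessity)

At I = 12.7: Q = 251.5729.
dQ/dI = 5.689 − 0.244I = 2.59020.
η = (dQ/dI)·(I/Q) = 2.59020 × (12.7/251.5729) = 0.131.
0 < η < 1 ⇒ necessity.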